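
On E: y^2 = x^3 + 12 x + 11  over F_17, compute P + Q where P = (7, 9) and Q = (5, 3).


P != Q, so use the chord formula.
s = (y2 - y1) / (x2 - x1) = (11) / (15) mod 17 = 3
x3 = s^2 - x1 - x2 mod 17 = 3^2 - 7 - 5 = 14
y3 = s (x1 - x3) - y1 mod 17 = 3 * (7 - 14) - 9 = 4

P + Q = (14, 4)


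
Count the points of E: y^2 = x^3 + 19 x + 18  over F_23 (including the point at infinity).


For each x in F_23, count y with y^2 = x^3 + 19 x + 18 mod 23:
  x = 0: RHS = 18, y in [8, 15]  -> 2 point(s)
  x = 2: RHS = 18, y in [8, 15]  -> 2 point(s)
  x = 5: RHS = 8, y in [10, 13]  -> 2 point(s)
  x = 6: RHS = 3, y in [7, 16]  -> 2 point(s)
  x = 10: RHS = 12, y in [9, 14]  -> 2 point(s)
  x = 13: RHS = 1, y in [1, 22]  -> 2 point(s)
  x = 16: RHS = 2, y in [5, 18]  -> 2 point(s)
  x = 19: RHS = 16, y in [4, 19]  -> 2 point(s)
  x = 20: RHS = 3, y in [7, 16]  -> 2 point(s)
  x = 21: RHS = 18, y in [8, 15]  -> 2 point(s)
Affine points: 20. Add the point at infinity: total = 21.

#E(F_23) = 21


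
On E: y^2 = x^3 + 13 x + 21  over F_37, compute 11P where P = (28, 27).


k = 11 = 1011_2 (binary, LSB first: 1101)
Double-and-add from P = (28, 27):
  bit 0 = 1: acc = O + (28, 27) = (28, 27)
  bit 1 = 1: acc = (28, 27) + (22, 22) = (36, 28)
  bit 2 = 0: acc unchanged = (36, 28)
  bit 3 = 1: acc = (36, 28) + (16, 12) = (33, 4)

11P = (33, 4)


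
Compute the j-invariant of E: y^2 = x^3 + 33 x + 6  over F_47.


Delta = -16(4 a^3 + 27 b^2) mod 47 = 29
-1728 * (4 a)^3 = -1728 * (4*33)^3 mod 47 = 18
j = 18 * 29^(-1) mod 47 = 46

j = 46 (mod 47)


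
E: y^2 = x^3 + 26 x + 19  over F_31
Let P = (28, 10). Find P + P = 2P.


Doubling: s = (3 x1^2 + a) / (2 y1)
s = (3*28^2 + 26) / (2*10) mod 31 = 29
x3 = s^2 - 2 x1 mod 31 = 29^2 - 2*28 = 10
y3 = s (x1 - x3) - y1 mod 31 = 29 * (28 - 10) - 10 = 16

2P = (10, 16)


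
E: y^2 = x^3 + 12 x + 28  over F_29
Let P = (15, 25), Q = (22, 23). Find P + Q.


P != Q, so use the chord formula.
s = (y2 - y1) / (x2 - x1) = (27) / (7) mod 29 = 8
x3 = s^2 - x1 - x2 mod 29 = 8^2 - 15 - 22 = 27
y3 = s (x1 - x3) - y1 mod 29 = 8 * (15 - 27) - 25 = 24

P + Q = (27, 24)


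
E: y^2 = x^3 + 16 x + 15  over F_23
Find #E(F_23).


For each x in F_23, count y with y^2 = x^3 + 16 x + 15 mod 23:
  x = 1: RHS = 9, y in [3, 20]  -> 2 point(s)
  x = 2: RHS = 9, y in [3, 20]  -> 2 point(s)
  x = 5: RHS = 13, y in [6, 17]  -> 2 point(s)
  x = 10: RHS = 2, y in [5, 18]  -> 2 point(s)
  x = 11: RHS = 4, y in [2, 21]  -> 2 point(s)
  x = 12: RHS = 3, y in [7, 16]  -> 2 point(s)
  x = 14: RHS = 16, y in [4, 19]  -> 2 point(s)
  x = 17: RHS = 2, y in [5, 18]  -> 2 point(s)
  x = 19: RHS = 2, y in [5, 18]  -> 2 point(s)
  x = 20: RHS = 9, y in [3, 20]  -> 2 point(s)
Affine points: 20. Add the point at infinity: total = 21.

#E(F_23) = 21


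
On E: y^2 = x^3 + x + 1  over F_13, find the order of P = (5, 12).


Compute successive multiples of P until we hit O:
  1P = (5, 12)
  2P = (4, 2)
  3P = (0, 12)
  4P = (8, 1)
  5P = (12, 5)
  6P = (10, 6)
  7P = (1, 4)
  8P = (11, 2)
  ... (continuing to 18P)
  18P = O

ord(P) = 18


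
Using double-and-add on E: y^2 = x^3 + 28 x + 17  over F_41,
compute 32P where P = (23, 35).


k = 32 = 100000_2 (binary, LSB first: 000001)
Double-and-add from P = (23, 35):
  bit 0 = 0: acc unchanged = O
  bit 1 = 0: acc unchanged = O
  bit 2 = 0: acc unchanged = O
  bit 3 = 0: acc unchanged = O
  bit 4 = 0: acc unchanged = O
  bit 5 = 1: acc = O + (31, 34) = (31, 34)

32P = (31, 34)


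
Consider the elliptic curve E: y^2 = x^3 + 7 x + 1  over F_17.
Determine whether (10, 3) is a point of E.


Check whether y^2 = x^3 + 7 x + 1 (mod 17) for (x, y) = (10, 3).
LHS: y^2 = 3^2 mod 17 = 9
RHS: x^3 + 7 x + 1 = 10^3 + 7*10 + 1 mod 17 = 0
LHS != RHS

No, not on the curve


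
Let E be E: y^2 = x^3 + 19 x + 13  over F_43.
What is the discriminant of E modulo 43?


4 a^3 + 27 b^2 = 4*19^3 + 27*13^2 = 27436 + 4563 = 31999
Delta = -16 * (31999) = -511984
Delta mod 43 = 17

Delta = 17 (mod 43)


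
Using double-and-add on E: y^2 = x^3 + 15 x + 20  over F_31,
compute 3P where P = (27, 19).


k = 3 = 11_2 (binary, LSB first: 11)
Double-and-add from P = (27, 19):
  bit 0 = 1: acc = O + (27, 19) = (27, 19)
  bit 1 = 1: acc = (27, 19) + (27, 12) = O

3P = O


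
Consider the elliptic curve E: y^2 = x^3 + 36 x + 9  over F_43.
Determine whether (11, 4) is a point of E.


Check whether y^2 = x^3 + 36 x + 9 (mod 43) for (x, y) = (11, 4).
LHS: y^2 = 4^2 mod 43 = 16
RHS: x^3 + 36 x + 9 = 11^3 + 36*11 + 9 mod 43 = 16
LHS = RHS

Yes, on the curve


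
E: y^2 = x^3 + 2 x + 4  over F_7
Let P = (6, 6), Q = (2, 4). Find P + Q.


P != Q, so use the chord formula.
s = (y2 - y1) / (x2 - x1) = (5) / (3) mod 7 = 4
x3 = s^2 - x1 - x2 mod 7 = 4^2 - 6 - 2 = 1
y3 = s (x1 - x3) - y1 mod 7 = 4 * (6 - 1) - 6 = 0

P + Q = (1, 0)


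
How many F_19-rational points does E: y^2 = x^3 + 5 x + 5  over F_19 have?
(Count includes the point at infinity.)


For each x in F_19, count y with y^2 = x^3 + 5 x + 5 mod 19:
  x = 0: RHS = 5, y in [9, 10]  -> 2 point(s)
  x = 1: RHS = 11, y in [7, 12]  -> 2 point(s)
  x = 2: RHS = 4, y in [2, 17]  -> 2 point(s)
  x = 3: RHS = 9, y in [3, 16]  -> 2 point(s)
  x = 6: RHS = 4, y in [2, 17]  -> 2 point(s)
  x = 8: RHS = 6, y in [5, 14]  -> 2 point(s)
  x = 9: RHS = 0, y in [0]  -> 1 point(s)
  x = 11: RHS = 4, y in [2, 17]  -> 2 point(s)
  x = 12: RHS = 7, y in [8, 11]  -> 2 point(s)
  x = 13: RHS = 6, y in [5, 14]  -> 2 point(s)
  x = 14: RHS = 7, y in [8, 11]  -> 2 point(s)
  x = 15: RHS = 16, y in [4, 15]  -> 2 point(s)
  x = 16: RHS = 1, y in [1, 18]  -> 2 point(s)
  x = 17: RHS = 6, y in [5, 14]  -> 2 point(s)
Affine points: 27. Add the point at infinity: total = 28.

#E(F_19) = 28


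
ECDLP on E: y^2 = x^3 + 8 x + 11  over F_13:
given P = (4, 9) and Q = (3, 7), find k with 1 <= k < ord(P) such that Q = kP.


Enumerate multiples of P until we hit Q = (3, 7):
  1P = (4, 9)
  2P = (2, 3)
  3P = (3, 7)
Match found at i = 3.

k = 3


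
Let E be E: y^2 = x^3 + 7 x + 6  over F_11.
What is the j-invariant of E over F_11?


Delta = -16(4 a^3 + 27 b^2) mod 11 = 6
-1728 * (4 a)^3 = -1728 * (4*7)^3 mod 11 = 4
j = 4 * 6^(-1) mod 11 = 8

j = 8 (mod 11)


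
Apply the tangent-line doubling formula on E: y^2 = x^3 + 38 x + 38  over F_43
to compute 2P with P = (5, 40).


Doubling: s = (3 x1^2 + a) / (2 y1)
s = (3*5^2 + 38) / (2*40) mod 43 = 17
x3 = s^2 - 2 x1 mod 43 = 17^2 - 2*5 = 21
y3 = s (x1 - x3) - y1 mod 43 = 17 * (5 - 21) - 40 = 32

2P = (21, 32)


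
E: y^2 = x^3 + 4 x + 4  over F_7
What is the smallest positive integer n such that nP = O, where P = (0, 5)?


Compute successive multiples of P until we hit O:
  1P = (0, 5)
  2P = (1, 3)
  3P = (3, 1)
  4P = (5, 4)
  5P = (4, 0)
  6P = (5, 3)
  7P = (3, 6)
  8P = (1, 4)
  ... (continuing to 10P)
  10P = O

ord(P) = 10


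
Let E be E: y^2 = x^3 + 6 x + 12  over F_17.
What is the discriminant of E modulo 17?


4 a^3 + 27 b^2 = 4*6^3 + 27*12^2 = 864 + 3888 = 4752
Delta = -16 * (4752) = -76032
Delta mod 17 = 9

Delta = 9 (mod 17)


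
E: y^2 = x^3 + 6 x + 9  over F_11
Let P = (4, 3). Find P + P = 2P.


Doubling: s = (3 x1^2 + a) / (2 y1)
s = (3*4^2 + 6) / (2*3) mod 11 = 9
x3 = s^2 - 2 x1 mod 11 = 9^2 - 2*4 = 7
y3 = s (x1 - x3) - y1 mod 11 = 9 * (4 - 7) - 3 = 3

2P = (7, 3)


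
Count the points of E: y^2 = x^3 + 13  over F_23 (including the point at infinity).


For each x in F_23, count y with y^2 = x^3 + 0 x + 13 mod 23:
  x = 0: RHS = 13, y in [6, 17]  -> 2 point(s)
  x = 4: RHS = 8, y in [10, 13]  -> 2 point(s)
  x = 5: RHS = 0, y in [0]  -> 1 point(s)
  x = 9: RHS = 6, y in [11, 12]  -> 2 point(s)
  x = 10: RHS = 1, y in [1, 22]  -> 2 point(s)
  x = 12: RHS = 16, y in [4, 19]  -> 2 point(s)
  x = 13: RHS = 2, y in [5, 18]  -> 2 point(s)
  x = 17: RHS = 4, y in [2, 21]  -> 2 point(s)
  x = 18: RHS = 3, y in [7, 16]  -> 2 point(s)
  x = 19: RHS = 18, y in [8, 15]  -> 2 point(s)
  x = 20: RHS = 9, y in [3, 20]  -> 2 point(s)
  x = 22: RHS = 12, y in [9, 14]  -> 2 point(s)
Affine points: 23. Add the point at infinity: total = 24.

#E(F_23) = 24


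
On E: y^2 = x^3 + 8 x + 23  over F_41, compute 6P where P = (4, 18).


k = 6 = 110_2 (binary, LSB first: 011)
Double-and-add from P = (4, 18):
  bit 0 = 0: acc unchanged = O
  bit 1 = 1: acc = O + (1, 14) = (1, 14)
  bit 2 = 1: acc = (1, 14) + (14, 38) = (10, 23)

6P = (10, 23)


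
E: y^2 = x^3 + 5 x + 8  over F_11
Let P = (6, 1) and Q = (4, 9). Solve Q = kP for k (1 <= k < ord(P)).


Enumerate multiples of P until we hit Q = (4, 9):
  1P = (6, 1)
  2P = (4, 2)
  3P = (4, 9)
Match found at i = 3.

k = 3


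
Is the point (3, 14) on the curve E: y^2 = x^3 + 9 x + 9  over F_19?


Check whether y^2 = x^3 + 9 x + 9 (mod 19) for (x, y) = (3, 14).
LHS: y^2 = 14^2 mod 19 = 6
RHS: x^3 + 9 x + 9 = 3^3 + 9*3 + 9 mod 19 = 6
LHS = RHS

Yes, on the curve


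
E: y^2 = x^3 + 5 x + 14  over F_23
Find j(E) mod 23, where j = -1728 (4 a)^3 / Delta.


Delta = -16(4 a^3 + 27 b^2) mod 23 = 18
-1728 * (4 a)^3 = -1728 * (4*5)^3 mod 23 = 12
j = 12 * 18^(-1) mod 23 = 16

j = 16 (mod 23)


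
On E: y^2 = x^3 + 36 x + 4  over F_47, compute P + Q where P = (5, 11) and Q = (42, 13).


P != Q, so use the chord formula.
s = (y2 - y1) / (x2 - x1) = (2) / (37) mod 47 = 28
x3 = s^2 - x1 - x2 mod 47 = 28^2 - 5 - 42 = 32
y3 = s (x1 - x3) - y1 mod 47 = 28 * (5 - 32) - 11 = 32

P + Q = (32, 32)


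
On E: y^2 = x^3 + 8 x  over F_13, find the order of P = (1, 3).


Compute successive multiples of P until we hit O:
  1P = (1, 3)
  2P = (1, 10)
  3P = O

ord(P) = 3


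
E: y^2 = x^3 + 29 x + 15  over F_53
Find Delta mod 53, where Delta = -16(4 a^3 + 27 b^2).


4 a^3 + 27 b^2 = 4*29^3 + 27*15^2 = 97556 + 6075 = 103631
Delta = -16 * (103631) = -1658096
Delta mod 53 = 9

Delta = 9 (mod 53)


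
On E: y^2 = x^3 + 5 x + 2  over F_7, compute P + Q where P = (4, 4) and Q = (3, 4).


P != Q, so use the chord formula.
s = (y2 - y1) / (x2 - x1) = (0) / (6) mod 7 = 0
x3 = s^2 - x1 - x2 mod 7 = 0^2 - 4 - 3 = 0
y3 = s (x1 - x3) - y1 mod 7 = 0 * (4 - 0) - 4 = 3

P + Q = (0, 3)


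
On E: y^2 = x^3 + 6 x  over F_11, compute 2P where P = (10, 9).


Doubling: s = (3 x1^2 + a) / (2 y1)
s = (3*10^2 + 6) / (2*9) mod 11 = 6
x3 = s^2 - 2 x1 mod 11 = 6^2 - 2*10 = 5
y3 = s (x1 - x3) - y1 mod 11 = 6 * (10 - 5) - 9 = 10

2P = (5, 10)


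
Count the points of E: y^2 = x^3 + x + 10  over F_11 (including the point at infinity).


For each x in F_11, count y with y^2 = x^3 + 1 x + 10 mod 11:
  x = 1: RHS = 1, y in [1, 10]  -> 2 point(s)
  x = 2: RHS = 9, y in [3, 8]  -> 2 point(s)
  x = 4: RHS = 1, y in [1, 10]  -> 2 point(s)
  x = 6: RHS = 1, y in [1, 10]  -> 2 point(s)
  x = 9: RHS = 0, y in [0]  -> 1 point(s)
Affine points: 9. Add the point at infinity: total = 10.

#E(F_11) = 10


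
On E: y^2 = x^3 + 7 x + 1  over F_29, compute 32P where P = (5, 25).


k = 32 = 100000_2 (binary, LSB first: 000001)
Double-and-add from P = (5, 25):
  bit 0 = 0: acc unchanged = O
  bit 1 = 0: acc unchanged = O
  bit 2 = 0: acc unchanged = O
  bit 3 = 0: acc unchanged = O
  bit 4 = 0: acc unchanged = O
  bit 5 = 1: acc = O + (5, 4) = (5, 4)

32P = (5, 4)


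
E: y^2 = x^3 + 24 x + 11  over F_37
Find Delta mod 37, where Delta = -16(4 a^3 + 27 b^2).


4 a^3 + 27 b^2 = 4*24^3 + 27*11^2 = 55296 + 3267 = 58563
Delta = -16 * (58563) = -937008
Delta mod 37 = 17

Delta = 17 (mod 37)


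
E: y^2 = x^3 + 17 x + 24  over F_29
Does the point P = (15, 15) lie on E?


Check whether y^2 = x^3 + 17 x + 24 (mod 29) for (x, y) = (15, 15).
LHS: y^2 = 15^2 mod 29 = 22
RHS: x^3 + 17 x + 24 = 15^3 + 17*15 + 24 mod 29 = 0
LHS != RHS

No, not on the curve


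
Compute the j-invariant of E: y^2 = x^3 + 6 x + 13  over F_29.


Delta = -16(4 a^3 + 27 b^2) mod 29 = 23
-1728 * (4 a)^3 = -1728 * (4*6)^3 mod 29 = 8
j = 8 * 23^(-1) mod 29 = 18

j = 18 (mod 29)


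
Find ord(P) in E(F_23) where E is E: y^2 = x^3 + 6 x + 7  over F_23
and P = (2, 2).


Compute successive multiples of P until we hit O:
  1P = (2, 2)
  2P = (22, 0)
  3P = (2, 21)
  4P = O

ord(P) = 4


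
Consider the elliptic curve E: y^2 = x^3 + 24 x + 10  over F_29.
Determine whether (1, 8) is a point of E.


Check whether y^2 = x^3 + 24 x + 10 (mod 29) for (x, y) = (1, 8).
LHS: y^2 = 8^2 mod 29 = 6
RHS: x^3 + 24 x + 10 = 1^3 + 24*1 + 10 mod 29 = 6
LHS = RHS

Yes, on the curve


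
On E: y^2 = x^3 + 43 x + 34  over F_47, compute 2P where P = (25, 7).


Doubling: s = (3 x1^2 + a) / (2 y1)
s = (3*25^2 + 43) / (2*7) mod 47 = 43
x3 = s^2 - 2 x1 mod 47 = 43^2 - 2*25 = 13
y3 = s (x1 - x3) - y1 mod 47 = 43 * (25 - 13) - 7 = 39

2P = (13, 39)


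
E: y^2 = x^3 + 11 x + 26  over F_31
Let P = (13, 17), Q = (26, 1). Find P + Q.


P != Q, so use the chord formula.
s = (y2 - y1) / (x2 - x1) = (15) / (13) mod 31 = 25
x3 = s^2 - x1 - x2 mod 31 = 25^2 - 13 - 26 = 28
y3 = s (x1 - x3) - y1 mod 31 = 25 * (13 - 28) - 17 = 11

P + Q = (28, 11)


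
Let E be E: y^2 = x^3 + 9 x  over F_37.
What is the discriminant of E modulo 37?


4 a^3 + 27 b^2 = 4*9^3 + 27*0^2 = 2916 + 0 = 2916
Delta = -16 * (2916) = -46656
Delta mod 37 = 1

Delta = 1 (mod 37)


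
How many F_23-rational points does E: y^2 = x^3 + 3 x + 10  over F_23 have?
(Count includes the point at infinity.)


For each x in F_23, count y with y^2 = x^3 + 3 x + 10 mod 23:
  x = 2: RHS = 1, y in [1, 22]  -> 2 point(s)
  x = 3: RHS = 0, y in [0]  -> 1 point(s)
  x = 5: RHS = 12, y in [9, 14]  -> 2 point(s)
  x = 7: RHS = 6, y in [11, 12]  -> 2 point(s)
  x = 12: RHS = 3, y in [7, 16]  -> 2 point(s)
  x = 14: RHS = 13, y in [6, 17]  -> 2 point(s)
  x = 15: RHS = 3, y in [7, 16]  -> 2 point(s)
  x = 17: RHS = 6, y in [11, 12]  -> 2 point(s)
  x = 18: RHS = 8, y in [10, 13]  -> 2 point(s)
  x = 19: RHS = 3, y in [7, 16]  -> 2 point(s)
  x = 22: RHS = 6, y in [11, 12]  -> 2 point(s)
Affine points: 21. Add the point at infinity: total = 22.

#E(F_23) = 22


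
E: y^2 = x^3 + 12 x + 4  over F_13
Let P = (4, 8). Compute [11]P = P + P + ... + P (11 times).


k = 11 = 1011_2 (binary, LSB first: 1101)
Double-and-add from P = (4, 8):
  bit 0 = 1: acc = O + (4, 8) = (4, 8)
  bit 1 = 1: acc = (4, 8) + (2, 6) = (8, 1)
  bit 2 = 0: acc unchanged = (8, 1)
  bit 3 = 1: acc = (8, 1) + (9, 3) = (0, 2)

11P = (0, 2)


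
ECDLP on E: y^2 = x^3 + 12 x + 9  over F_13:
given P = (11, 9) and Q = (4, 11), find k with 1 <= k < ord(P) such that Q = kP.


Enumerate multiples of P until we hit Q = (4, 11):
  1P = (11, 9)
  2P = (0, 10)
  3P = (12, 10)
  4P = (4, 11)
Match found at i = 4.

k = 4


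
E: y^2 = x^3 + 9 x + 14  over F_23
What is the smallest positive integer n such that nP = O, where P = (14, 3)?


Compute successive multiples of P until we hit O:
  1P = (14, 3)
  2P = (11, 8)
  3P = (11, 15)
  4P = (14, 20)
  5P = O

ord(P) = 5


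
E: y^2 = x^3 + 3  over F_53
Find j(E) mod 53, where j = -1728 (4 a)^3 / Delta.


Delta = -16(4 a^3 + 27 b^2) mod 53 = 34
-1728 * (4 a)^3 = -1728 * (4*0)^3 mod 53 = 0
j = 0 * 34^(-1) mod 53 = 0

j = 0 (mod 53)


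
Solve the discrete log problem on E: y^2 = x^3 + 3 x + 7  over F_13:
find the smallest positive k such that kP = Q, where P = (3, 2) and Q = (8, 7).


Enumerate multiples of P until we hit Q = (8, 7):
  1P = (3, 2)
  2P = (8, 6)
  3P = (12, 9)
  4P = (10, 7)
  5P = (9, 3)
  6P = (5, 2)
  7P = (5, 11)
  8P = (9, 10)
  9P = (10, 6)
  10P = (12, 4)
  11P = (8, 7)
Match found at i = 11.

k = 11


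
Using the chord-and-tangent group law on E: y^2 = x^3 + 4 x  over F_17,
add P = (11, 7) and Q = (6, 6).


P != Q, so use the chord formula.
s = (y2 - y1) / (x2 - x1) = (16) / (12) mod 17 = 7
x3 = s^2 - x1 - x2 mod 17 = 7^2 - 11 - 6 = 15
y3 = s (x1 - x3) - y1 mod 17 = 7 * (11 - 15) - 7 = 16

P + Q = (15, 16)


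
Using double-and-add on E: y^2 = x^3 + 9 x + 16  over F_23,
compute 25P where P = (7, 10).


k = 25 = 11001_2 (binary, LSB first: 10011)
Double-and-add from P = (7, 10):
  bit 0 = 1: acc = O + (7, 10) = (7, 10)
  bit 1 = 0: acc unchanged = (7, 10)
  bit 2 = 0: acc unchanged = (7, 10)
  bit 3 = 1: acc = (7, 10) + (0, 4) = (5, 18)
  bit 4 = 1: acc = (5, 18) + (16, 1) = (8, 18)

25P = (8, 18)


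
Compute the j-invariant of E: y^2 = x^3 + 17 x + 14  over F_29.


Delta = -16(4 a^3 + 27 b^2) mod 29 = 23
-1728 * (4 a)^3 = -1728 * (4*17)^3 mod 29 = 23
j = 23 * 23^(-1) mod 29 = 1

j = 1 (mod 29)


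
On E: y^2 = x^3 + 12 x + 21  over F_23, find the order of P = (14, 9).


Compute successive multiples of P until we hit O:
  1P = (14, 9)
  2P = (20, 21)
  3P = (16, 10)
  4P = (22, 10)
  5P = (19, 22)
  6P = (17, 20)
  7P = (8, 13)
  8P = (4, 15)
  ... (continuing to 21P)
  21P = O

ord(P) = 21


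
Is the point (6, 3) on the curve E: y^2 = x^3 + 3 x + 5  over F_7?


Check whether y^2 = x^3 + 3 x + 5 (mod 7) for (x, y) = (6, 3).
LHS: y^2 = 3^2 mod 7 = 2
RHS: x^3 + 3 x + 5 = 6^3 + 3*6 + 5 mod 7 = 1
LHS != RHS

No, not on the curve


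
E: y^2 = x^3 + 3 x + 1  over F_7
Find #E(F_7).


For each x in F_7, count y with y^2 = x^3 + 3 x + 1 mod 7:
  x = 0: RHS = 1, y in [1, 6]  -> 2 point(s)
  x = 2: RHS = 1, y in [1, 6]  -> 2 point(s)
  x = 3: RHS = 2, y in [3, 4]  -> 2 point(s)
  x = 4: RHS = 0, y in [0]  -> 1 point(s)
  x = 5: RHS = 1, y in [1, 6]  -> 2 point(s)
  x = 6: RHS = 4, y in [2, 5]  -> 2 point(s)
Affine points: 11. Add the point at infinity: total = 12.

#E(F_7) = 12


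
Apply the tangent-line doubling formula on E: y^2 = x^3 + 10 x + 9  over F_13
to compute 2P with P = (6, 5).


Doubling: s = (3 x1^2 + a) / (2 y1)
s = (3*6^2 + 10) / (2*5) mod 13 = 4
x3 = s^2 - 2 x1 mod 13 = 4^2 - 2*6 = 4
y3 = s (x1 - x3) - y1 mod 13 = 4 * (6 - 4) - 5 = 3

2P = (4, 3)


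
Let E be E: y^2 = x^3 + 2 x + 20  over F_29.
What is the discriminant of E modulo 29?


4 a^3 + 27 b^2 = 4*2^3 + 27*20^2 = 32 + 10800 = 10832
Delta = -16 * (10832) = -173312
Delta mod 29 = 21

Delta = 21 (mod 29)


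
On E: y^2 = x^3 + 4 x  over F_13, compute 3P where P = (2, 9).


k = 3 = 11_2 (binary, LSB first: 11)
Double-and-add from P = (2, 9):
  bit 0 = 1: acc = O + (2, 9) = (2, 9)
  bit 1 = 1: acc = (2, 9) + (0, 0) = (2, 4)

3P = (2, 4)


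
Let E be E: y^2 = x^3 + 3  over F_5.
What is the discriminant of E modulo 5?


4 a^3 + 27 b^2 = 4*0^3 + 27*3^2 = 0 + 243 = 243
Delta = -16 * (243) = -3888
Delta mod 5 = 2

Delta = 2 (mod 5)


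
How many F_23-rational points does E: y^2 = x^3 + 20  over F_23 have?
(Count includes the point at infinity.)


For each x in F_23, count y with y^2 = x^3 + 0 x + 20 mod 23:
  x = 3: RHS = 1, y in [1, 22]  -> 2 point(s)
  x = 6: RHS = 6, y in [11, 12]  -> 2 point(s)
  x = 7: RHS = 18, y in [8, 15]  -> 2 point(s)
  x = 8: RHS = 3, y in [7, 16]  -> 2 point(s)
  x = 9: RHS = 13, y in [6, 17]  -> 2 point(s)
  x = 10: RHS = 8, y in [10, 13]  -> 2 point(s)
  x = 12: RHS = 0, y in [0]  -> 1 point(s)
  x = 13: RHS = 9, y in [3, 20]  -> 2 point(s)
  x = 14: RHS = 4, y in [2, 21]  -> 2 point(s)
  x = 19: RHS = 2, y in [5, 18]  -> 2 point(s)
  x = 20: RHS = 16, y in [4, 19]  -> 2 point(s)
  x = 21: RHS = 12, y in [9, 14]  -> 2 point(s)
Affine points: 23. Add the point at infinity: total = 24.

#E(F_23) = 24


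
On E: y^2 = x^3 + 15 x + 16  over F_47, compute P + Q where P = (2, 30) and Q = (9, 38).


P != Q, so use the chord formula.
s = (y2 - y1) / (x2 - x1) = (8) / (7) mod 47 = 28
x3 = s^2 - x1 - x2 mod 47 = 28^2 - 2 - 9 = 21
y3 = s (x1 - x3) - y1 mod 47 = 28 * (2 - 21) - 30 = 2

P + Q = (21, 2)


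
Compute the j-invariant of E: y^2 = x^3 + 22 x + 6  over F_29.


Delta = -16(4 a^3 + 27 b^2) mod 29 = 20
-1728 * (4 a)^3 = -1728 * (4*22)^3 mod 29 = 12
j = 12 * 20^(-1) mod 29 = 18

j = 18 (mod 29)


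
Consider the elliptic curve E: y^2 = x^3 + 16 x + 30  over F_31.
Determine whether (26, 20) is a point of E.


Check whether y^2 = x^3 + 16 x + 30 (mod 31) for (x, y) = (26, 20).
LHS: y^2 = 20^2 mod 31 = 28
RHS: x^3 + 16 x + 30 = 26^3 + 16*26 + 30 mod 31 = 11
LHS != RHS

No, not on the curve


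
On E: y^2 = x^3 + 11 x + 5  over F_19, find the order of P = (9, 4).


Compute successive multiples of P until we hit O:
  1P = (9, 4)
  2P = (8, 4)
  3P = (2, 15)
  4P = (0, 9)
  5P = (15, 12)
  6P = (1, 13)
  7P = (7, 8)
  8P = (7, 11)
  ... (continuing to 15P)
  15P = O

ord(P) = 15


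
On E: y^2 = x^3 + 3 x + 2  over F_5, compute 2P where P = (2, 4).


Doubling: s = (3 x1^2 + a) / (2 y1)
s = (3*2^2 + 3) / (2*4) mod 5 = 0
x3 = s^2 - 2 x1 mod 5 = 0^2 - 2*2 = 1
y3 = s (x1 - x3) - y1 mod 5 = 0 * (2 - 1) - 4 = 1

2P = (1, 1)


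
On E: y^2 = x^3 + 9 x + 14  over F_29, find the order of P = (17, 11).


Compute successive multiples of P until we hit O:
  1P = (17, 11)
  2P = (20, 4)
  3P = (20, 25)
  4P = (17, 18)
  5P = O

ord(P) = 5


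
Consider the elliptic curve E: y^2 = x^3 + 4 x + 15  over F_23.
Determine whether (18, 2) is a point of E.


Check whether y^2 = x^3 + 4 x + 15 (mod 23) for (x, y) = (18, 2).
LHS: y^2 = 2^2 mod 23 = 4
RHS: x^3 + 4 x + 15 = 18^3 + 4*18 + 15 mod 23 = 8
LHS != RHS

No, not on the curve


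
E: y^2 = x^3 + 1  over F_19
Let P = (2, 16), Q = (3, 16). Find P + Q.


P != Q, so use the chord formula.
s = (y2 - y1) / (x2 - x1) = (0) / (1) mod 19 = 0
x3 = s^2 - x1 - x2 mod 19 = 0^2 - 2 - 3 = 14
y3 = s (x1 - x3) - y1 mod 19 = 0 * (2 - 14) - 16 = 3

P + Q = (14, 3)


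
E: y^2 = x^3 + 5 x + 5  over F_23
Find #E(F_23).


For each x in F_23, count y with y^2 = x^3 + 5 x + 5 mod 23:
  x = 2: RHS = 0, y in [0]  -> 1 point(s)
  x = 3: RHS = 1, y in [1, 22]  -> 2 point(s)
  x = 13: RHS = 13, y in [6, 17]  -> 2 point(s)
  x = 14: RHS = 13, y in [6, 17]  -> 2 point(s)
  x = 16: RHS = 18, y in [8, 15]  -> 2 point(s)
  x = 17: RHS = 12, y in [9, 14]  -> 2 point(s)
  x = 18: RHS = 16, y in [4, 19]  -> 2 point(s)
  x = 19: RHS = 13, y in [6, 17]  -> 2 point(s)
  x = 20: RHS = 9, y in [3, 20]  -> 2 point(s)
Affine points: 17. Add the point at infinity: total = 18.

#E(F_23) = 18


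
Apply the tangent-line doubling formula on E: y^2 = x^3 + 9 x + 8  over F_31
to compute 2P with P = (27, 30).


Doubling: s = (3 x1^2 + a) / (2 y1)
s = (3*27^2 + 9) / (2*30) mod 31 = 18
x3 = s^2 - 2 x1 mod 31 = 18^2 - 2*27 = 22
y3 = s (x1 - x3) - y1 mod 31 = 18 * (27 - 22) - 30 = 29

2P = (22, 29)


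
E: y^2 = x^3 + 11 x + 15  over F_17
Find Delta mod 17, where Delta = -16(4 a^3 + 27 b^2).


4 a^3 + 27 b^2 = 4*11^3 + 27*15^2 = 5324 + 6075 = 11399
Delta = -16 * (11399) = -182384
Delta mod 17 = 9

Delta = 9 (mod 17)


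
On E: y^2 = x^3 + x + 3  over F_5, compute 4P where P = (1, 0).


k = 4 = 100_2 (binary, LSB first: 001)
Double-and-add from P = (1, 0):
  bit 0 = 0: acc unchanged = O
  bit 1 = 0: acc unchanged = O
  bit 2 = 1: acc = O + O = O

4P = O


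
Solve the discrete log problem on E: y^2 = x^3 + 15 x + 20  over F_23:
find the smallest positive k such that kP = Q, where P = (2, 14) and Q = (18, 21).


Enumerate multiples of P until we hit Q = (18, 21):
  1P = (2, 14)
  2P = (4, 12)
  3P = (18, 2)
  4P = (5, 17)
  5P = (17, 17)
  6P = (16, 20)
  7P = (8, 13)
  8P = (6, 2)
  9P = (1, 6)
  10P = (15, 20)
  11P = (22, 21)
  12P = (7, 13)
  13P = (3, 0)
  14P = (7, 10)
  15P = (22, 2)
  16P = (15, 3)
  17P = (1, 17)
  18P = (6, 21)
  19P = (8, 10)
  20P = (16, 3)
  21P = (17, 6)
  22P = (5, 6)
  23P = (18, 21)
Match found at i = 23.

k = 23


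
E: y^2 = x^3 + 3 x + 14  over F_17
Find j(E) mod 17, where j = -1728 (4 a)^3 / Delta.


Delta = -16(4 a^3 + 27 b^2) mod 17 = 11
-1728 * (4 a)^3 = -1728 * (4*3)^3 mod 17 = 15
j = 15 * 11^(-1) mod 17 = 6

j = 6 (mod 17)


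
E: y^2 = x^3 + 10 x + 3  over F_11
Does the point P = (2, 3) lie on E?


Check whether y^2 = x^3 + 10 x + 3 (mod 11) for (x, y) = (2, 3).
LHS: y^2 = 3^2 mod 11 = 9
RHS: x^3 + 10 x + 3 = 2^3 + 10*2 + 3 mod 11 = 9
LHS = RHS

Yes, on the curve


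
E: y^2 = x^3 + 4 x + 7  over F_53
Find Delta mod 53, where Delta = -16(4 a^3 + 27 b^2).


4 a^3 + 27 b^2 = 4*4^3 + 27*7^2 = 256 + 1323 = 1579
Delta = -16 * (1579) = -25264
Delta mod 53 = 17

Delta = 17 (mod 53)


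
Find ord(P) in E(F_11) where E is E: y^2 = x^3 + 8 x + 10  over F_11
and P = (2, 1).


Compute successive multiples of P until we hit O:
  1P = (2, 1)
  2P = (8, 5)
  3P = (10, 1)
  4P = (10, 10)
  5P = (8, 6)
  6P = (2, 10)
  7P = O

ord(P) = 7


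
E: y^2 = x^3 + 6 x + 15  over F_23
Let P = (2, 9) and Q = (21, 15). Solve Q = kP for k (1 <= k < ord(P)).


Enumerate multiples of P until we hit Q = (21, 15):
  1P = (2, 9)
  2P = (20, 19)
  3P = (5, 20)
  4P = (9, 19)
  5P = (7, 20)
  6P = (17, 4)
  7P = (22, 13)
  8P = (11, 3)
  9P = (13, 6)
  10P = (21, 15)
Match found at i = 10.

k = 10


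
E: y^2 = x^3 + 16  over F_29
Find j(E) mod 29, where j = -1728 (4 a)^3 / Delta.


Delta = -16(4 a^3 + 27 b^2) mod 29 = 14
-1728 * (4 a)^3 = -1728 * (4*0)^3 mod 29 = 0
j = 0 * 14^(-1) mod 29 = 0

j = 0 (mod 29)


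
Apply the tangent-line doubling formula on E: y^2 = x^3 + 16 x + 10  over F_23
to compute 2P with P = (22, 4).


Doubling: s = (3 x1^2 + a) / (2 y1)
s = (3*22^2 + 16) / (2*4) mod 23 = 11
x3 = s^2 - 2 x1 mod 23 = 11^2 - 2*22 = 8
y3 = s (x1 - x3) - y1 mod 23 = 11 * (22 - 8) - 4 = 12

2P = (8, 12)


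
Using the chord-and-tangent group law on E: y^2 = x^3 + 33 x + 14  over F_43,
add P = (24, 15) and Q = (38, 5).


P != Q, so use the chord formula.
s = (y2 - y1) / (x2 - x1) = (33) / (14) mod 43 = 30
x3 = s^2 - x1 - x2 mod 43 = 30^2 - 24 - 38 = 21
y3 = s (x1 - x3) - y1 mod 43 = 30 * (24 - 21) - 15 = 32

P + Q = (21, 32)


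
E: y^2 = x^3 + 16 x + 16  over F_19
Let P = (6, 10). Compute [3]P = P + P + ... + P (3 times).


k = 3 = 11_2 (binary, LSB first: 11)
Double-and-add from P = (6, 10):
  bit 0 = 1: acc = O + (6, 10) = (6, 10)
  bit 1 = 1: acc = (6, 10) + (12, 6) = (12, 13)

3P = (12, 13)


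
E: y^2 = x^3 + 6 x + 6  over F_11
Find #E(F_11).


For each x in F_11, count y with y^2 = x^3 + 6 x + 6 mod 11:
  x = 2: RHS = 4, y in [2, 9]  -> 2 point(s)
  x = 6: RHS = 5, y in [4, 7]  -> 2 point(s)
  x = 8: RHS = 5, y in [4, 7]  -> 2 point(s)
Affine points: 6. Add the point at infinity: total = 7.

#E(F_11) = 7


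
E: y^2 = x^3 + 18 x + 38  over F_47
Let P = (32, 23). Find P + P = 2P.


Doubling: s = (3 x1^2 + a) / (2 y1)
s = (3*32^2 + 18) / (2*23) mod 47 = 12
x3 = s^2 - 2 x1 mod 47 = 12^2 - 2*32 = 33
y3 = s (x1 - x3) - y1 mod 47 = 12 * (32 - 33) - 23 = 12

2P = (33, 12)


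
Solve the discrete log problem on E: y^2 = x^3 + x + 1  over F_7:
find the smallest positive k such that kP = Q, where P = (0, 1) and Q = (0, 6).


Enumerate multiples of P until we hit Q = (0, 6):
  1P = (0, 1)
  2P = (2, 5)
  3P = (2, 2)
  4P = (0, 6)
Match found at i = 4.

k = 4


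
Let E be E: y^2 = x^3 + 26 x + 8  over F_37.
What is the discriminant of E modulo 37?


4 a^3 + 27 b^2 = 4*26^3 + 27*8^2 = 70304 + 1728 = 72032
Delta = -16 * (72032) = -1152512
Delta mod 37 = 1

Delta = 1 (mod 37)


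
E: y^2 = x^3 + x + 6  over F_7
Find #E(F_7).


For each x in F_7, count y with y^2 = x^3 + 1 x + 6 mod 7:
  x = 1: RHS = 1, y in [1, 6]  -> 2 point(s)
  x = 2: RHS = 2, y in [3, 4]  -> 2 point(s)
  x = 3: RHS = 1, y in [1, 6]  -> 2 point(s)
  x = 4: RHS = 4, y in [2, 5]  -> 2 point(s)
  x = 6: RHS = 4, y in [2, 5]  -> 2 point(s)
Affine points: 10. Add the point at infinity: total = 11.

#E(F_7) = 11


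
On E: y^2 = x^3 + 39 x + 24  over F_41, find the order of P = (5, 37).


Compute successive multiples of P until we hit O:
  1P = (5, 37)
  2P = (6, 8)
  3P = (10, 26)
  4P = (21, 31)
  5P = (35, 5)
  6P = (22, 3)
  7P = (18, 30)
  8P = (36, 27)
  ... (continuing to 23P)
  23P = O

ord(P) = 23


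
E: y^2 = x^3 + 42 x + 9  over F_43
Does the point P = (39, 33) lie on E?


Check whether y^2 = x^3 + 42 x + 9 (mod 43) for (x, y) = (39, 33).
LHS: y^2 = 33^2 mod 43 = 14
RHS: x^3 + 42 x + 9 = 39^3 + 42*39 + 9 mod 43 = 35
LHS != RHS

No, not on the curve


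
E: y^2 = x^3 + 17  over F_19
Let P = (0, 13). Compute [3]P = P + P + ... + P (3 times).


k = 3 = 11_2 (binary, LSB first: 11)
Double-and-add from P = (0, 13):
  bit 0 = 1: acc = O + (0, 13) = (0, 13)
  bit 1 = 1: acc = (0, 13) + (0, 6) = O

3P = O


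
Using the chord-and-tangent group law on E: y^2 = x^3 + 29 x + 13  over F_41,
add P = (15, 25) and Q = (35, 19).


P != Q, so use the chord formula.
s = (y2 - y1) / (x2 - x1) = (35) / (20) mod 41 = 12
x3 = s^2 - x1 - x2 mod 41 = 12^2 - 15 - 35 = 12
y3 = s (x1 - x3) - y1 mod 41 = 12 * (15 - 12) - 25 = 11

P + Q = (12, 11)


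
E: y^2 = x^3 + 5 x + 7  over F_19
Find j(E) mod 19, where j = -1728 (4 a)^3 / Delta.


Delta = -16(4 a^3 + 27 b^2) mod 19 = 16
-1728 * (4 a)^3 = -1728 * (4*5)^3 mod 19 = 1
j = 1 * 16^(-1) mod 19 = 6

j = 6 (mod 19)


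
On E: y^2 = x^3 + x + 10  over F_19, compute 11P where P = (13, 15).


k = 11 = 1011_2 (binary, LSB first: 1101)
Double-and-add from P = (13, 15):
  bit 0 = 1: acc = O + (13, 15) = (13, 15)
  bit 1 = 1: acc = (13, 15) + (2, 18) = (8, 13)
  bit 2 = 0: acc unchanged = (8, 13)
  bit 3 = 1: acc = (8, 13) + (9, 8) = (8, 6)

11P = (8, 6)


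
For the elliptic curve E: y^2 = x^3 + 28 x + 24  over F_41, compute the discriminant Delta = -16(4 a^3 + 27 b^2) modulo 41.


4 a^3 + 27 b^2 = 4*28^3 + 27*24^2 = 87808 + 15552 = 103360
Delta = -16 * (103360) = -1653760
Delta mod 41 = 16

Delta = 16 (mod 41)


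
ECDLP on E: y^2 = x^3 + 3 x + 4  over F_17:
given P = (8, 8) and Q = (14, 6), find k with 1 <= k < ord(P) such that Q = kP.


Enumerate multiples of P until we hit Q = (14, 6):
  1P = (8, 8)
  2P = (14, 6)
Match found at i = 2.

k = 2


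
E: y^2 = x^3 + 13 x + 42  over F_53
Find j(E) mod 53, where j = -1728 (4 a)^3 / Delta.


Delta = -16(4 a^3 + 27 b^2) mod 53 = 40
-1728 * (4 a)^3 = -1728 * (4*13)^3 mod 53 = 32
j = 32 * 40^(-1) mod 53 = 22

j = 22 (mod 53)


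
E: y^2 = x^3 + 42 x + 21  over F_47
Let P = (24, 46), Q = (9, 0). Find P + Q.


P != Q, so use the chord formula.
s = (y2 - y1) / (x2 - x1) = (1) / (32) mod 47 = 25
x3 = s^2 - x1 - x2 mod 47 = 25^2 - 24 - 9 = 28
y3 = s (x1 - x3) - y1 mod 47 = 25 * (24 - 28) - 46 = 42

P + Q = (28, 42)


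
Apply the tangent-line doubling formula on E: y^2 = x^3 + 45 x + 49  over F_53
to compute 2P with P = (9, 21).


Doubling: s = (3 x1^2 + a) / (2 y1)
s = (3*9^2 + 45) / (2*21) mod 53 = 22
x3 = s^2 - 2 x1 mod 53 = 22^2 - 2*9 = 42
y3 = s (x1 - x3) - y1 mod 53 = 22 * (9 - 42) - 21 = 48

2P = (42, 48)


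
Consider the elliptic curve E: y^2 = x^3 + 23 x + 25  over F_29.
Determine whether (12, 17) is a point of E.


Check whether y^2 = x^3 + 23 x + 25 (mod 29) for (x, y) = (12, 17).
LHS: y^2 = 17^2 mod 29 = 28
RHS: x^3 + 23 x + 25 = 12^3 + 23*12 + 25 mod 29 = 28
LHS = RHS

Yes, on the curve


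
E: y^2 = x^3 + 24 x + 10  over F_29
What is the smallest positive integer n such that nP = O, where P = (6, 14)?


Compute successive multiples of P until we hit O:
  1P = (6, 14)
  2P = (12, 24)
  3P = (17, 16)
  4P = (1, 8)
  5P = (13, 24)
  6P = (15, 27)
  7P = (4, 5)
  8P = (3, 14)
  ... (continuing to 29P)
  29P = O

ord(P) = 29


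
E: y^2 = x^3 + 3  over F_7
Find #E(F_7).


For each x in F_7, count y with y^2 = x^3 + 0 x + 3 mod 7:
  x = 1: RHS = 4, y in [2, 5]  -> 2 point(s)
  x = 2: RHS = 4, y in [2, 5]  -> 2 point(s)
  x = 3: RHS = 2, y in [3, 4]  -> 2 point(s)
  x = 4: RHS = 4, y in [2, 5]  -> 2 point(s)
  x = 5: RHS = 2, y in [3, 4]  -> 2 point(s)
  x = 6: RHS = 2, y in [3, 4]  -> 2 point(s)
Affine points: 12. Add the point at infinity: total = 13.

#E(F_7) = 13


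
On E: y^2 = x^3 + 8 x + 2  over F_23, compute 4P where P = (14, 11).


k = 4 = 100_2 (binary, LSB first: 001)
Double-and-add from P = (14, 11):
  bit 0 = 0: acc unchanged = O
  bit 1 = 0: acc unchanged = O
  bit 2 = 1: acc = O + (10, 22) = (10, 22)

4P = (10, 22)


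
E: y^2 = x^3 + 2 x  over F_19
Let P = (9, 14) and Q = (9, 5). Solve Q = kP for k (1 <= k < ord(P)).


Enumerate multiples of P until we hit Q = (9, 5):
  1P = (9, 14)
  2P = (17, 11)
  3P = (16, 10)
  4P = (11, 17)
  5P = (6, 0)
  6P = (11, 2)
  7P = (16, 9)
  8P = (17, 8)
  9P = (9, 5)
Match found at i = 9.

k = 9


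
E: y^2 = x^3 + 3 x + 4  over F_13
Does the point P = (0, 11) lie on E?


Check whether y^2 = x^3 + 3 x + 4 (mod 13) for (x, y) = (0, 11).
LHS: y^2 = 11^2 mod 13 = 4
RHS: x^3 + 3 x + 4 = 0^3 + 3*0 + 4 mod 13 = 4
LHS = RHS

Yes, on the curve


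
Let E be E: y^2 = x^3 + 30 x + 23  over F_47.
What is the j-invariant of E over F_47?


Delta = -16(4 a^3 + 27 b^2) mod 47 = 35
-1728 * (4 a)^3 = -1728 * (4*30)^3 mod 47 = 25
j = 25 * 35^(-1) mod 47 = 41

j = 41 (mod 47)


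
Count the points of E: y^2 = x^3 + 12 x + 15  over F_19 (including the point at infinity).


For each x in F_19, count y with y^2 = x^3 + 12 x + 15 mod 19:
  x = 1: RHS = 9, y in [3, 16]  -> 2 point(s)
  x = 2: RHS = 9, y in [3, 16]  -> 2 point(s)
  x = 7: RHS = 5, y in [9, 10]  -> 2 point(s)
  x = 9: RHS = 16, y in [4, 15]  -> 2 point(s)
  x = 12: RHS = 6, y in [5, 14]  -> 2 point(s)
  x = 14: RHS = 1, y in [1, 18]  -> 2 point(s)
  x = 15: RHS = 17, y in [6, 13]  -> 2 point(s)
  x = 16: RHS = 9, y in [3, 16]  -> 2 point(s)
Affine points: 16. Add the point at infinity: total = 17.

#E(F_19) = 17


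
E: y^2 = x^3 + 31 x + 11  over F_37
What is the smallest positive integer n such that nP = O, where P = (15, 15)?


Compute successive multiples of P until we hit O:
  1P = (15, 15)
  2P = (17, 7)
  3P = (21, 9)
  4P = (2, 9)
  5P = (27, 25)
  6P = (7, 4)
  7P = (14, 28)
  8P = (29, 19)
  ... (continuing to 18P)
  18P = O

ord(P) = 18


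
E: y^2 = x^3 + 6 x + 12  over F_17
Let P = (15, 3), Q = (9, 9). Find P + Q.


P != Q, so use the chord formula.
s = (y2 - y1) / (x2 - x1) = (6) / (11) mod 17 = 16
x3 = s^2 - x1 - x2 mod 17 = 16^2 - 15 - 9 = 11
y3 = s (x1 - x3) - y1 mod 17 = 16 * (15 - 11) - 3 = 10

P + Q = (11, 10)


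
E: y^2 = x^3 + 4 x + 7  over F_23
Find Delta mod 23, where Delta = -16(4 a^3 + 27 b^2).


4 a^3 + 27 b^2 = 4*4^3 + 27*7^2 = 256 + 1323 = 1579
Delta = -16 * (1579) = -25264
Delta mod 23 = 13

Delta = 13 (mod 23)


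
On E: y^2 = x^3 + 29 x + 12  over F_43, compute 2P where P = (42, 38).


Doubling: s = (3 x1^2 + a) / (2 y1)
s = (3*42^2 + 29) / (2*38) mod 43 = 14
x3 = s^2 - 2 x1 mod 43 = 14^2 - 2*42 = 26
y3 = s (x1 - x3) - y1 mod 43 = 14 * (42 - 26) - 38 = 14

2P = (26, 14)


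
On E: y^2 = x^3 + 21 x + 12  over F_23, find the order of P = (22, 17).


Compute successive multiples of P until we hit O:
  1P = (22, 17)
  2P = (6, 20)
  3P = (21, 13)
  4P = (19, 18)
  5P = (0, 14)
  6P = (10, 16)
  7P = (18, 14)
  8P = (8, 5)
  ... (continuing to 21P)
  21P = O

ord(P) = 21


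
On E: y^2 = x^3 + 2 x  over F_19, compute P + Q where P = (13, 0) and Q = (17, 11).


P != Q, so use the chord formula.
s = (y2 - y1) / (x2 - x1) = (11) / (4) mod 19 = 17
x3 = s^2 - x1 - x2 mod 19 = 17^2 - 13 - 17 = 12
y3 = s (x1 - x3) - y1 mod 19 = 17 * (13 - 12) - 0 = 17

P + Q = (12, 17)


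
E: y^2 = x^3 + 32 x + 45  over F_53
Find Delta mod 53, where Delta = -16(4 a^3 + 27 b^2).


4 a^3 + 27 b^2 = 4*32^3 + 27*45^2 = 131072 + 54675 = 185747
Delta = -16 * (185747) = -2971952
Delta mod 53 = 23

Delta = 23 (mod 53)


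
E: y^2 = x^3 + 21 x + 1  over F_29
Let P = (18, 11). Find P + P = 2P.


Doubling: s = (3 x1^2 + a) / (2 y1)
s = (3*18^2 + 21) / (2*11) mod 29 = 28
x3 = s^2 - 2 x1 mod 29 = 28^2 - 2*18 = 23
y3 = s (x1 - x3) - y1 mod 29 = 28 * (18 - 23) - 11 = 23

2P = (23, 23)


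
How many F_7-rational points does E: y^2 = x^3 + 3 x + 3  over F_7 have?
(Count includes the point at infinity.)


For each x in F_7, count y with y^2 = x^3 + 3 x + 3 mod 7:
  x = 1: RHS = 0, y in [0]  -> 1 point(s)
  x = 3: RHS = 4, y in [2, 5]  -> 2 point(s)
  x = 4: RHS = 2, y in [3, 4]  -> 2 point(s)
Affine points: 5. Add the point at infinity: total = 6.

#E(F_7) = 6


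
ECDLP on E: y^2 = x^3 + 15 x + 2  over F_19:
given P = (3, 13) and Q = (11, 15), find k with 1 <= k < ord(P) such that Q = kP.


Enumerate multiples of P until we hit Q = (11, 15):
  1P = (3, 13)
  2P = (11, 15)
Match found at i = 2.

k = 2


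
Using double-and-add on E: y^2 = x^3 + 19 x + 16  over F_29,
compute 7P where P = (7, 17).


k = 7 = 111_2 (binary, LSB first: 111)
Double-and-add from P = (7, 17):
  bit 0 = 1: acc = O + (7, 17) = (7, 17)
  bit 1 = 1: acc = (7, 17) + (28, 5) = (18, 10)
  bit 2 = 1: acc = (18, 10) + (8, 10) = (3, 19)

7P = (3, 19)


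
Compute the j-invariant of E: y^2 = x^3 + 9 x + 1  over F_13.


Delta = -16(4 a^3 + 27 b^2) mod 13 = 11
-1728 * (4 a)^3 = -1728 * (4*9)^3 mod 13 = 12
j = 12 * 11^(-1) mod 13 = 7

j = 7 (mod 13)


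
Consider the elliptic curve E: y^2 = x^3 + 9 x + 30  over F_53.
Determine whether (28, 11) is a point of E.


Check whether y^2 = x^3 + 9 x + 30 (mod 53) for (x, y) = (28, 11).
LHS: y^2 = 11^2 mod 53 = 15
RHS: x^3 + 9 x + 30 = 28^3 + 9*28 + 30 mod 53 = 27
LHS != RHS

No, not on the curve


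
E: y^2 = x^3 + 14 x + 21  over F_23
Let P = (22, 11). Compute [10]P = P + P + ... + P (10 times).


k = 10 = 1010_2 (binary, LSB first: 0101)
Double-and-add from P = (22, 11):
  bit 0 = 0: acc unchanged = O
  bit 1 = 1: acc = O + (15, 8) = (15, 8)
  bit 2 = 0: acc unchanged = (15, 8)
  bit 3 = 1: acc = (15, 8) + (4, 16) = (7, 5)

10P = (7, 5)


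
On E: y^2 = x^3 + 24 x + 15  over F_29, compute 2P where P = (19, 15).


Doubling: s = (3 x1^2 + a) / (2 y1)
s = (3*19^2 + 24) / (2*15) mod 29 = 5
x3 = s^2 - 2 x1 mod 29 = 5^2 - 2*19 = 16
y3 = s (x1 - x3) - y1 mod 29 = 5 * (19 - 16) - 15 = 0

2P = (16, 0)


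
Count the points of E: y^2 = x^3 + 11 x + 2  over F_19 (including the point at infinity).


For each x in F_19, count y with y^2 = x^3 + 11 x + 2 mod 19:
  x = 3: RHS = 5, y in [9, 10]  -> 2 point(s)
  x = 5: RHS = 11, y in [7, 12]  -> 2 point(s)
  x = 7: RHS = 4, y in [2, 17]  -> 2 point(s)
  x = 12: RHS = 0, y in [0]  -> 1 point(s)
  x = 13: RHS = 5, y in [9, 10]  -> 2 point(s)
  x = 18: RHS = 9, y in [3, 16]  -> 2 point(s)
Affine points: 11. Add the point at infinity: total = 12.

#E(F_19) = 12


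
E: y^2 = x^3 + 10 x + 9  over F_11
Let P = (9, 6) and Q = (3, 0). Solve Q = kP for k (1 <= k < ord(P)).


Enumerate multiples of P until we hit Q = (3, 0):
  1P = (9, 6)
  2P = (4, 5)
  3P = (2, 2)
  4P = (1, 8)
  5P = (10, 8)
  6P = (7, 9)
  7P = (0, 8)
  8P = (3, 0)
Match found at i = 8.

k = 8


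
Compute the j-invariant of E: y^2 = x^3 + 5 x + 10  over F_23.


Delta = -16(4 a^3 + 27 b^2) mod 23 = 21
-1728 * (4 a)^3 = -1728 * (4*5)^3 mod 23 = 12
j = 12 * 21^(-1) mod 23 = 17

j = 17 (mod 23)


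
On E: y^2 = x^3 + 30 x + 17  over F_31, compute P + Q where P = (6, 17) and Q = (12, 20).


P != Q, so use the chord formula.
s = (y2 - y1) / (x2 - x1) = (3) / (6) mod 31 = 16
x3 = s^2 - x1 - x2 mod 31 = 16^2 - 6 - 12 = 21
y3 = s (x1 - x3) - y1 mod 31 = 16 * (6 - 21) - 17 = 22

P + Q = (21, 22)


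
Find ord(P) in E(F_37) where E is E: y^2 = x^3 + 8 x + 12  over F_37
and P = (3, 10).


Compute successive multiples of P until we hit O:
  1P = (3, 10)
  2P = (4, 16)
  3P = (29, 19)
  4P = (2, 6)
  5P = (11, 32)
  6P = (19, 20)
  7P = (31, 28)
  8P = (7, 35)
  ... (continuing to 37P)
  37P = O

ord(P) = 37


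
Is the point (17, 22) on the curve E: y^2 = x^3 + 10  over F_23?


Check whether y^2 = x^3 + 0 x + 10 (mod 23) for (x, y) = (17, 22).
LHS: y^2 = 22^2 mod 23 = 1
RHS: x^3 + 0 x + 10 = 17^3 + 0*17 + 10 mod 23 = 1
LHS = RHS

Yes, on the curve


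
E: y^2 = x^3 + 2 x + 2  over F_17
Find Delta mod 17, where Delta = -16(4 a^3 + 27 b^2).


4 a^3 + 27 b^2 = 4*2^3 + 27*2^2 = 32 + 108 = 140
Delta = -16 * (140) = -2240
Delta mod 17 = 4

Delta = 4 (mod 17)


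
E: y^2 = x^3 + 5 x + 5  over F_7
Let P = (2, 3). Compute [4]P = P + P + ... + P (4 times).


k = 4 = 100_2 (binary, LSB first: 001)
Double-and-add from P = (2, 3):
  bit 0 = 0: acc unchanged = O
  bit 1 = 0: acc unchanged = O
  bit 2 = 1: acc = O + (1, 2) = (1, 2)

4P = (1, 2)
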